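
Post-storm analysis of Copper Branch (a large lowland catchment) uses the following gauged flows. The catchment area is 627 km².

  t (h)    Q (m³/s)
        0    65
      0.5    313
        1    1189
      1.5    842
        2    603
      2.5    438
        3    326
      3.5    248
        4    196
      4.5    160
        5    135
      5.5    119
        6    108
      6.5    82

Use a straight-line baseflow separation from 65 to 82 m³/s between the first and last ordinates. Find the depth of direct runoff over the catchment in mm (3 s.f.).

d ≈ 10.9 mm

Direct runoff: 0.00, 246.69, 1121.38, 773.08, 532.77, 366.46, 253.15, 173.85, 120.54, 83.23, 56.92, 39.62, 27.31, 0.00 m³/s; ΣQ_DR = 3795 m³/s.
V = ΣQ_DR · Δt = 3795 × 1800 s = 6.831 × 10^6 m³.
Over A = 627 km², depth = V / A = 10.9 mm.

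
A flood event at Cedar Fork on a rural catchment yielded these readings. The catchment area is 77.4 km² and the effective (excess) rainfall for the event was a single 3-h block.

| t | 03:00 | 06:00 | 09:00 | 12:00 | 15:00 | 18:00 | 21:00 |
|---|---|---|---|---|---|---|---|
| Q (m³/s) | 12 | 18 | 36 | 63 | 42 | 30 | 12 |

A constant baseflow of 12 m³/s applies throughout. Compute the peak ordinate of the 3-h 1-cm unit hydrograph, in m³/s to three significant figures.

Direct runoff: 0.0, 6.0, 24.0, 51.0, 30.0, 18.0, 0.0 m³/s; ΣQ_DR = 129.0 m³/s, peak = 51.0 m³/s.
Runoff depth d = ΣQ_DR·Δt / A = 129.0 × 10800 / (77.4 km²) = 18.00 mm.
The 1-cm UH is the DRH scaled by (10 mm)/d, so U_p = 51.0 × 10/18.00 = 28.3 m³/s.

U_p ≈ 28.3 m³/s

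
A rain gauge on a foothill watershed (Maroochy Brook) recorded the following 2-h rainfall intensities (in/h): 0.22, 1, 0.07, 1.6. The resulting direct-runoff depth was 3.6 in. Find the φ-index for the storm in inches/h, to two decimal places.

Only the 2 blocks with intensity above φ contribute runoff: 1, 1.6 in/h.
Σ(I−φ)·Δt = d  ⇒  (1+1.6 − 2φ)·2 = 3.6
φ = (2.600 − 3.6/2) / 2 = 0.40 in/h.

φ ≈ 0.40 in/h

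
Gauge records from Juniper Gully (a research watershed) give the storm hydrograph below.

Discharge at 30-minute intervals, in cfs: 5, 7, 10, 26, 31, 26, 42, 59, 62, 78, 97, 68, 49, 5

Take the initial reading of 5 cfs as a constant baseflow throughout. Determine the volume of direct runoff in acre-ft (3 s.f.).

Direct-runoff ordinates (Q − Q_b): 0.0, 2.0, 5.0, 21.0, 26.0, 21.0, 37.0, 54.0, 57.0, 73.0, 92.0, 63.0, 44.0, 0.0 cfs.
ΣQ_DR = 495.0 cfs.
With Δt = 0.5 h = 1800 s, V = ΣQ_DR · Δt = 495.0 × 1800 = 8.91 × 10^5 ft³ = 20.5 acre-ft.

V ≈ 20.5 acre-ft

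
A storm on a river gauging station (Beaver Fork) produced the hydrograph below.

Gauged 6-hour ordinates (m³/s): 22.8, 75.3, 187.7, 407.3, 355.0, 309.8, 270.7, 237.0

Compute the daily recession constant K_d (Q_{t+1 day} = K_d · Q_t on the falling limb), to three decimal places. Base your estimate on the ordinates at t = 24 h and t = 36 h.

Between t = 24 h and t = 36 h the flow falls from 355.0 to 270.7 m³/s over 2×6 h = 12 h.
Per-interval ratio K = (270.7/355.0)^(1/2) = 0.8732; K_d = K^(24/6) = 0.581.

K_d ≈ 0.581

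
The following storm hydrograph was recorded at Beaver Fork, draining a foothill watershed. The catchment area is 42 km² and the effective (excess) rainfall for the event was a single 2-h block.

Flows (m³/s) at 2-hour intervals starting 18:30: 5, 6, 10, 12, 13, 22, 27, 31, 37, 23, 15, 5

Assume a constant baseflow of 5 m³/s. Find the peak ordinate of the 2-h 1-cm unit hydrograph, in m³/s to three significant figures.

U_p ≈ 12.8 m³/s

Direct runoff: 0.0, 1.0, 5.0, 7.0, 8.0, 17.0, 22.0, 26.0, 32.0, 18.0, 10.0, 0.0 m³/s; ΣQ_DR = 146.0 m³/s, peak = 32.0 m³/s.
Runoff depth d = ΣQ_DR·Δt / A = 146.0 × 7200 / (42 km²) = 25.03 mm.
The 1-cm UH is the DRH scaled by (10 mm)/d, so U_p = 32.0 × 10/25.03 = 12.8 m³/s.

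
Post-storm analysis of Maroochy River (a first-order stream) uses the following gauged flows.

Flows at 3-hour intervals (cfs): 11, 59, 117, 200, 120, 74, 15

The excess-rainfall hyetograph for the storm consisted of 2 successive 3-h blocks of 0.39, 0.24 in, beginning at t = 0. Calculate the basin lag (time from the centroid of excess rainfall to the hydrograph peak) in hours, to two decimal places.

Centroid of excess rainfall: t_c = Σ P_i·t̄_i / ΣP_i = 2.6429 h (block centres at 1.5, 4.5 h).
Hydrograph peak occurs at t = 9 h, so basin lag t_L = 9 − 2.6429 = 6.36 h.

t_L ≈ 6.36 h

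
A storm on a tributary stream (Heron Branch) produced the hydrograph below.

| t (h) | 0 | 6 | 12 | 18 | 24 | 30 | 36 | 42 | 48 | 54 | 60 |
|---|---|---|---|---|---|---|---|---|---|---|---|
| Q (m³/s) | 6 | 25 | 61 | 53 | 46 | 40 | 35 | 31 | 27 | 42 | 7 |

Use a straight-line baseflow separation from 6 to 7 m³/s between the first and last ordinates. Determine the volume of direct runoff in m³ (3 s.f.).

Direct-runoff ordinates (Q − Q_b): 0.00, 18.90, 54.80, 46.70, 39.60, 33.50, 28.40, 24.30, 20.20, 35.10, 0.00 m³/s.
ΣQ_DR = 301.5 m³/s.
With Δt = 6 h = 21600 s, V = ΣQ_DR · Δt = 301.5 × 21600 = 6.51 × 10^6 m³.

V ≈ 6.51 × 10^6 m³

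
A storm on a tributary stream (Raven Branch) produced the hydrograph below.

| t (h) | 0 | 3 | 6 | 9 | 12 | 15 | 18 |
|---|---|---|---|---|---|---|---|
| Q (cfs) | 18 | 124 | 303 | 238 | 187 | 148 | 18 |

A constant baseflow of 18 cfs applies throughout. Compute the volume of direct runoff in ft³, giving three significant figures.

V ≈ 9.83 × 10^6 ft³

Direct-runoff ordinates (Q − Q_b): 0.0, 106.0, 285.0, 220.0, 169.0, 130.0, 0.0 cfs.
ΣQ_DR = 910.0 cfs.
With Δt = 3 h = 10800 s, V = ΣQ_DR · Δt = 910.0 × 10800 = 9.83 × 10^6 ft³.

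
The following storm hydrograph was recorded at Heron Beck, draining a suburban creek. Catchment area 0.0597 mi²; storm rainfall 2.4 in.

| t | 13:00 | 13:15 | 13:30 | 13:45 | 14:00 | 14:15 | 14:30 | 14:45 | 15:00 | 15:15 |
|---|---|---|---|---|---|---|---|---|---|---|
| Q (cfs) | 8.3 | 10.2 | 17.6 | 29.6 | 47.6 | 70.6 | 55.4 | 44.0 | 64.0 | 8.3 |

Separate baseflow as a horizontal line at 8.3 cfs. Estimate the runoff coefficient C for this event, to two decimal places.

ΣQ_DR = 272.6 cfs; V = ΣQ_DR·Δt = 2.453 × 10^5 ft³.
Runoff depth d = V / A = 1.769 in.
C = d / P = 1.769 / 2.4 = 0.74.

C ≈ 0.74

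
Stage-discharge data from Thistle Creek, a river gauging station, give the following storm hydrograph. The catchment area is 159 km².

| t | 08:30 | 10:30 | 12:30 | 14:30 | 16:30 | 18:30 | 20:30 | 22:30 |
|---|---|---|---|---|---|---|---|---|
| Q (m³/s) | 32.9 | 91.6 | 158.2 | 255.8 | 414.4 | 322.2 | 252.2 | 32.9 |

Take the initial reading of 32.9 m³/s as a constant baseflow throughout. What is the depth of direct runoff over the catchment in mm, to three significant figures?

Direct runoff: 0.0, 58.7, 125.3, 222.9, 381.5, 289.3, 219.3, 0.0 m³/s; ΣQ_DR = 1297 m³/s.
V = ΣQ_DR · Δt = 1297 × 7200 s = 9.338 × 10^6 m³.
Over A = 159 km², depth = V / A = 58.7 mm.

d ≈ 58.7 mm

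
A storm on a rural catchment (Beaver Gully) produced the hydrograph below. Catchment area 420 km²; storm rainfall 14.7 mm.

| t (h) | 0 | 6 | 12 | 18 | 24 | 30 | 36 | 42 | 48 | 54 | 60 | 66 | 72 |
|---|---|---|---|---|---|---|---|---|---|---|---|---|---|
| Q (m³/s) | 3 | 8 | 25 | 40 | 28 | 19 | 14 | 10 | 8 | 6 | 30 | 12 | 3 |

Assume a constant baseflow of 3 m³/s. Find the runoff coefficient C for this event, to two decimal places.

ΣQ_DR = 167.0 m³/s; V = ΣQ_DR·Δt = 3.607 × 10^6 m³.
Runoff depth d = V / A = 8.589 mm.
C = d / P = 8.589 / 14.7 = 0.58.

C ≈ 0.58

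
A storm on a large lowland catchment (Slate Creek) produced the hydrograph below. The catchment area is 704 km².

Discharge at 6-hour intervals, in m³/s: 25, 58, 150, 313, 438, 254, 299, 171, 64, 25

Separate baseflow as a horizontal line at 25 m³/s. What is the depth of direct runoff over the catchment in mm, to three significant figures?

d ≈ 47.5 mm

Direct runoff: 0.0, 33.0, 125.0, 288.0, 413.0, 229.0, 274.0, 146.0, 39.0, 0.0 m³/s; ΣQ_DR = 1547 m³/s.
V = ΣQ_DR · Δt = 1547 × 21600 s = 3.342 × 10^7 m³.
Over A = 704 km², depth = V / A = 47.5 mm.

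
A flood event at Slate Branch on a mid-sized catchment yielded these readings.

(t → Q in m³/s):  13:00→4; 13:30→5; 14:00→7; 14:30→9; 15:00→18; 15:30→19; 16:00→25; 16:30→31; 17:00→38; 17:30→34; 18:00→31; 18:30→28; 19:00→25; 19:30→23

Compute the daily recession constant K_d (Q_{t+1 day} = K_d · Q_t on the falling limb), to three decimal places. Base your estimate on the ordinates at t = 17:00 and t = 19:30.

K_d ≈ 0.008

Between t = 17:00 and t = 19:30 the flow falls from 38 to 23 m³/s over 5×0.5 h = 2.5 h.
Per-interval ratio K = (23/38)^(1/5) = 0.9045; K_d = K^(24/0.5) = 0.008.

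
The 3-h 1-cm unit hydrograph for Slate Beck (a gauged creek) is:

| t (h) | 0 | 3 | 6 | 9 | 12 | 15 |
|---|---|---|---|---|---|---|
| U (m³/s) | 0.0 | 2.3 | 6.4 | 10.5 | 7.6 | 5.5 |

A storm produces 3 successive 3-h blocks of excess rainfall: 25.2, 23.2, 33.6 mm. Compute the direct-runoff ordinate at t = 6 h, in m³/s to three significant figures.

Q ≈ 21.5 m³/s

By discrete convolution, Q_j = Σ (P_i / 10 mm) · U_{j−i}.
At t = 6 h (j=2): Q = (25.2/10)·6.4 + (23.2/10)·2.3 + (33.6/10)·0.0 = 21.5 m³/s.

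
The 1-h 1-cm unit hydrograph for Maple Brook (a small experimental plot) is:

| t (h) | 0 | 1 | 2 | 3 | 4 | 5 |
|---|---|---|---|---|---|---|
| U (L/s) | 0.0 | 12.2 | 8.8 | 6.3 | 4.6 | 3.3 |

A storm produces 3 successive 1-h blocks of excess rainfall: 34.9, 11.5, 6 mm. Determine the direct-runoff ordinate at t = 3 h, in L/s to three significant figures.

By discrete convolution, Q_j = Σ (P_i / 10 mm) · U_{j−i}.
At t = 3 h (j=3): Q = (34.9/10)·6.3 + (11.5/10)·8.8 + (6/10)·12.2 = 39.4 L/s.

Q ≈ 39.4 L/s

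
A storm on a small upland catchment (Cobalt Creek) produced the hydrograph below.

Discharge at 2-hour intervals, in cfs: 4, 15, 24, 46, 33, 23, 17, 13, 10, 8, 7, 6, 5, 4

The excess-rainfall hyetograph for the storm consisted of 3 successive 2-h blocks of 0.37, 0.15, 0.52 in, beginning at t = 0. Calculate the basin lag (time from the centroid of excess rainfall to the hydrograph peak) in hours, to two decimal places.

t_L ≈ 2.71 h

Centroid of excess rainfall: t_c = Σ P_i·t̄_i / ΣP_i = 3.2885 h (block centres at 1, 3, 5 h).
Hydrograph peak occurs at t = 6 h, so basin lag t_L = 6 − 3.2885 = 2.71 h.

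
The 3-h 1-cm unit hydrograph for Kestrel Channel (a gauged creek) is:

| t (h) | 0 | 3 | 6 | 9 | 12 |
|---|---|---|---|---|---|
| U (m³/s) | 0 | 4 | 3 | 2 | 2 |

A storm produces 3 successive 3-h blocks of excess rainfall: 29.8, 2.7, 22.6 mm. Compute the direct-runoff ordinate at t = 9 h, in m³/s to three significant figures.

By discrete convolution, Q_j = Σ (P_i / 10 mm) · U_{j−i}.
At t = 9 h (j=3): Q = (29.8/10)·2 + (2.7/10)·3 + (22.6/10)·4 = 15.8 m³/s.

Q ≈ 15.8 m³/s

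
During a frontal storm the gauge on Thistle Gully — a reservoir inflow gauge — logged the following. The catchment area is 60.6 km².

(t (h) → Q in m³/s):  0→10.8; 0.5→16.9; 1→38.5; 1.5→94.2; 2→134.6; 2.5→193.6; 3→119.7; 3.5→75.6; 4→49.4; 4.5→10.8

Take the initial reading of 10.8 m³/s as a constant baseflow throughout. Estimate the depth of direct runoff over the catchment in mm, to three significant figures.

Direct runoff: 0.0, 6.1, 27.7, 83.4, 123.8, 182.8, 108.9, 64.8, 38.6, 0.0 m³/s; ΣQ_DR = 636.1 m³/s.
V = ΣQ_DR · Δt = 636.1 × 1800 s = 1.145 × 10^6 m³.
Over A = 60.6 km², depth = V / A = 18.9 mm.

d ≈ 18.9 mm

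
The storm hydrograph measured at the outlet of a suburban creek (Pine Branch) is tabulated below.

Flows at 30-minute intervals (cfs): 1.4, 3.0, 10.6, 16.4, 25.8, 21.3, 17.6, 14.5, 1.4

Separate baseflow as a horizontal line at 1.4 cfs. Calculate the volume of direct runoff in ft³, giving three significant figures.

V ≈ 1.79 × 10^5 ft³

Direct-runoff ordinates (Q − Q_b): 0.0, 1.6, 9.2, 15.0, 24.4, 19.9, 16.2, 13.1, 0.0 cfs.
ΣQ_DR = 99.40 cfs.
With Δt = 0.5 h = 1800 s, V = ΣQ_DR · Δt = 99.40 × 1800 = 1.79 × 10^5 ft³.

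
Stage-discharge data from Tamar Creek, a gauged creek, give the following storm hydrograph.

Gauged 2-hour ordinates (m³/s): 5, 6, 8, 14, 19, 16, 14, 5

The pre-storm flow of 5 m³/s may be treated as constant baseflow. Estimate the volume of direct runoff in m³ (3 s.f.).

V ≈ 3.38 × 10^5 m³

Direct-runoff ordinates (Q − Q_b): 0.0, 1.0, 3.0, 9.0, 14.0, 11.0, 9.0, 0.0 m³/s.
ΣQ_DR = 47.00 m³/s.
With Δt = 2 h = 7200 s, V = ΣQ_DR · Δt = 47.00 × 7200 = 3.38 × 10^5 m³.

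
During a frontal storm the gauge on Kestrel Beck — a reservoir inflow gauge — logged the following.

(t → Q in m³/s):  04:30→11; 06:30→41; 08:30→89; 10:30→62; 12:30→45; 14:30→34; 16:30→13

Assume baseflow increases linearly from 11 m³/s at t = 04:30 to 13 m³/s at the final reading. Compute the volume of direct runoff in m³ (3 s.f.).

V ≈ 1.52 × 10^6 m³

Direct-runoff ordinates (Q − Q_b): 0.00, 29.67, 77.33, 50.00, 32.67, 21.33, 0.00 m³/s.
ΣQ_DR = 211.0 m³/s.
With Δt = 2 h = 7200 s, V = ΣQ_DR · Δt = 211.0 × 7200 = 1.52 × 10^6 m³.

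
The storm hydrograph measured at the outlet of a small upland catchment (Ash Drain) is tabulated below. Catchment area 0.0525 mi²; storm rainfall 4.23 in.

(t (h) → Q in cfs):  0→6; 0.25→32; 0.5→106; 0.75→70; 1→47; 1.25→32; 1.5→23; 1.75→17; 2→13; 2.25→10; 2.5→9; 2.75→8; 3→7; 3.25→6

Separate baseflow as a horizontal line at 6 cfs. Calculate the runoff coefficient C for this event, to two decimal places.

ΣQ_DR = 302.0 cfs; V = ΣQ_DR·Δt = 2.718 × 10^5 ft³.
Runoff depth d = V / A = 2.228 in.
C = d / P = 2.228 / 4.23 = 0.53.

C ≈ 0.53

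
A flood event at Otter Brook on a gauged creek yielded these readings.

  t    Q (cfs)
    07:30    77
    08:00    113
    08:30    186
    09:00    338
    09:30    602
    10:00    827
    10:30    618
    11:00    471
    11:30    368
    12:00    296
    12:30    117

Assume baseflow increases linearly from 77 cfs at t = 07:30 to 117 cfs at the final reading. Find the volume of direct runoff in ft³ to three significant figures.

Direct-runoff ordinates (Q − Q_b): 0.00, 32.00, 101.00, 249.00, 509.00, 730.00, 517.00, 366.00, 259.00, 183.00, 0.00 cfs.
ΣQ_DR = 2946 cfs.
With Δt = 0.5 h = 1800 s, V = ΣQ_DR · Δt = 2946 × 1800 = 5.30 × 10^6 ft³.

V ≈ 5.30 × 10^6 ft³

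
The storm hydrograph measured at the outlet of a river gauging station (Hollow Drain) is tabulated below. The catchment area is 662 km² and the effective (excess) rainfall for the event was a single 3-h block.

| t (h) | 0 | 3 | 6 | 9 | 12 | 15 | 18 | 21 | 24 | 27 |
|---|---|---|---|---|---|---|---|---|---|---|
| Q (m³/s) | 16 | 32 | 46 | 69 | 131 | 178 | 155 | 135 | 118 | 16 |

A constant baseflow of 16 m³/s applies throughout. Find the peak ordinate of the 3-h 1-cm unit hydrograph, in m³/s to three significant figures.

Direct runoff: 0.0, 16.0, 30.0, 53.0, 115.0, 162.0, 139.0, 119.0, 102.0, 0.0 m³/s; ΣQ_DR = 736.0 m³/s, peak = 162.0 m³/s.
Runoff depth d = ΣQ_DR·Δt / A = 736.0 × 10800 / (662 km²) = 12.01 mm.
The 1-cm UH is the DRH scaled by (10 mm)/d, so U_p = 162.0 × 10/12.01 = 135 m³/s.

U_p ≈ 135 m³/s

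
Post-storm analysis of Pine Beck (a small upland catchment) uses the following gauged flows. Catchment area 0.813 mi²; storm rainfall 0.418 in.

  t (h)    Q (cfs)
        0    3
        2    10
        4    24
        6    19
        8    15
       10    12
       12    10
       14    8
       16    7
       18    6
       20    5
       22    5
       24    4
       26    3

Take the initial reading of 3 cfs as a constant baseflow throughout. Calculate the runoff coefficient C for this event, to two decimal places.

C ≈ 0.81

ΣQ_DR = 89.00 cfs; V = ΣQ_DR·Δt = 6.408 × 10^5 ft³.
Runoff depth d = V / A = 0.3393 in.
C = d / P = 0.3393 / 0.418 = 0.81.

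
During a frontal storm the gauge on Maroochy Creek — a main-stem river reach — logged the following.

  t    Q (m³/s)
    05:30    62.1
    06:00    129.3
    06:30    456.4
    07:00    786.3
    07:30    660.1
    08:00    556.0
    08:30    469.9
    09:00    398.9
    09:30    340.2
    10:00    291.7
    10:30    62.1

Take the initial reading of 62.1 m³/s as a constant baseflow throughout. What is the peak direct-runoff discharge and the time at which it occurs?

Q_p = 724.2 m³/s at t = 07:00

Subtracting baseflow gives direct-runoff ordinates: 0.0, 67.2, 394.3, 724.2, 598.0, 493.9, 407.8, 336.8, 278.1, 229.6, 0.0 m³/s.
The maximum is 724.2 m³/s, occurring at the reading for t = 07:00.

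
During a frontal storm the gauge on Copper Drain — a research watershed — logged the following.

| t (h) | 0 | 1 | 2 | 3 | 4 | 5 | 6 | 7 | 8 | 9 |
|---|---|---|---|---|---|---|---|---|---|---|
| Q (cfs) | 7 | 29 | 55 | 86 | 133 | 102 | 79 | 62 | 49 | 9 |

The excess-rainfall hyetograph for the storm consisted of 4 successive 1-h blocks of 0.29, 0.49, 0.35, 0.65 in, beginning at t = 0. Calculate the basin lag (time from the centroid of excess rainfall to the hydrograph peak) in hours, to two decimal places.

Centroid of excess rainfall: t_c = Σ P_i·t̄_i / ΣP_i = 2.2640 h (block centres at 0.5, 1.5, 2.5, 3.5 h).
Hydrograph peak occurs at t = 4 h, so basin lag t_L = 4 − 2.2640 = 1.74 h.

t_L ≈ 1.74 h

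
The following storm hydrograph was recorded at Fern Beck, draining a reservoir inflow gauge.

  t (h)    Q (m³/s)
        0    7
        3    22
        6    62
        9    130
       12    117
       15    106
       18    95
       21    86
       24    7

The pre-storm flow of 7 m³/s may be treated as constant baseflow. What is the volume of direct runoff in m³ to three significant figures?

V ≈ 6.15 × 10^6 m³

Direct-runoff ordinates (Q − Q_b): 0.0, 15.0, 55.0, 123.0, 110.0, 99.0, 88.0, 79.0, 0.0 m³/s.
ΣQ_DR = 569.0 m³/s.
With Δt = 3 h = 10800 s, V = ΣQ_DR · Δt = 569.0 × 10800 = 6.15 × 10^6 m³.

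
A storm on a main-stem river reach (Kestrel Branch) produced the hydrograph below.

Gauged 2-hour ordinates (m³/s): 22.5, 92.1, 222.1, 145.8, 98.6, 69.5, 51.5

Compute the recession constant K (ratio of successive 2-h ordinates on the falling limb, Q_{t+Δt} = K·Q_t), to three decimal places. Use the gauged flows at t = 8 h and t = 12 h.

K ≈ 0.723

Using the recession-limb readings at t = 8 h and t = 12 h: Q falls from 98.6 to 51.5 m³/s over 2 intervals.
K = (Q₂/Q₁)^(1/2) = (51.5/98.6)^(1/2) = 0.723.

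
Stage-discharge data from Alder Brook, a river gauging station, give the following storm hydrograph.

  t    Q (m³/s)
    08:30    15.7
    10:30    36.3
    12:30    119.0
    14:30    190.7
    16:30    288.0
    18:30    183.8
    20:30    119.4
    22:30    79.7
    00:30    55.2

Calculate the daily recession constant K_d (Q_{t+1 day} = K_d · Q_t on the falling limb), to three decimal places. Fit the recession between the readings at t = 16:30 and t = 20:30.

K_d ≈ 0.005

Between t = 16:30 and t = 20:30 the flow falls from 288.0 to 119.4 m³/s over 2×2 h = 4 h.
Per-interval ratio K = (119.4/288.0)^(1/2) = 0.6439; K_d = K^(24/2) = 0.005.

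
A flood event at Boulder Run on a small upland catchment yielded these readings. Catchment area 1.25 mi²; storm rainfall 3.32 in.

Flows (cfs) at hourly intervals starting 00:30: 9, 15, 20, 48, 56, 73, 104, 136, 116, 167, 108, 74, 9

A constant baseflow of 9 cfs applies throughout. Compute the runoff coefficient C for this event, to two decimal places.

C ≈ 0.31

ΣQ_DR = 818.0 cfs; V = ΣQ_DR·Δt = 2.945 × 10^6 ft³.
Runoff depth d = V / A = 1.014 in.
C = d / P = 1.014 / 3.32 = 0.31.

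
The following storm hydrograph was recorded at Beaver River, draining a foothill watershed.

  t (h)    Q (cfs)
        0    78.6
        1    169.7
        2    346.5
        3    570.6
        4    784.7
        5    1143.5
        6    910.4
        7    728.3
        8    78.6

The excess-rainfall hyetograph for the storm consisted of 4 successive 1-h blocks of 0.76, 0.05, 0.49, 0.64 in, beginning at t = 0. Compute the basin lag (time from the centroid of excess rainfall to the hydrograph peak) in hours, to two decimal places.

t_L ≈ 2.98 h

Centroid of excess rainfall: t_c = Σ P_i·t̄_i / ΣP_i = 2.0206 h (block centres at 0.5, 1.5, 2.5, 3.5 h).
Hydrograph peak occurs at t = 5 h, so basin lag t_L = 5 − 2.0206 = 2.98 h.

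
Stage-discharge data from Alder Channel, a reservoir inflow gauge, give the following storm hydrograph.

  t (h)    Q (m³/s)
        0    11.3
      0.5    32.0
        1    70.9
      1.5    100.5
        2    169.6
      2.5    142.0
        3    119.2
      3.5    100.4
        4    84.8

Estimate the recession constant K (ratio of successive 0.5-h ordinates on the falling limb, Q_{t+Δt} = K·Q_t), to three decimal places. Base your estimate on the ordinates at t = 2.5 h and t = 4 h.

K ≈ 0.842

Using the recession-limb readings at t = 2.5 h and t = 4 h: Q falls from 142.0 to 84.8 m³/s over 3 intervals.
K = (Q₂/Q₁)^(1/3) = (84.8/142.0)^(1/3) = 0.842.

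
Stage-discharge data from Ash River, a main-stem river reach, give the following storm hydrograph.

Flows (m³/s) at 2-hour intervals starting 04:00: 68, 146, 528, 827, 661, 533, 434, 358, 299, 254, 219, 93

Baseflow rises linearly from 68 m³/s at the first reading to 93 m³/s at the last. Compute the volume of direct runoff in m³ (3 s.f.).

V ≈ 2.49 × 10^7 m³

Direct-runoff ordinates (Q − Q_b): 0.00, 75.73, 455.45, 752.18, 583.91, 453.64, 352.36, 274.09, 212.82, 165.55, 128.27, 0.00 m³/s.
ΣQ_DR = 3454 m³/s.
With Δt = 2 h = 7200 s, V = ΣQ_DR · Δt = 3454 × 7200 = 2.49 × 10^7 m³.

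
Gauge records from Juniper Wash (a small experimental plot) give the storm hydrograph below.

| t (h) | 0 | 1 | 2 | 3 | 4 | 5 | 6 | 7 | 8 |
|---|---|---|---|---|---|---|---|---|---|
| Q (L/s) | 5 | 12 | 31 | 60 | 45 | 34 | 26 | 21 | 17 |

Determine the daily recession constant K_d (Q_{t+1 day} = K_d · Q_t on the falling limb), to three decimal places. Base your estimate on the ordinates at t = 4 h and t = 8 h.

Between t = 4 h and t = 8 h the flow falls from 45 to 17 L/s over 4×1 h = 4 h.
Per-interval ratio K = (17/45)^(1/4) = 0.7840; K_d = K^(24/1) = 0.003.

K_d ≈ 0.003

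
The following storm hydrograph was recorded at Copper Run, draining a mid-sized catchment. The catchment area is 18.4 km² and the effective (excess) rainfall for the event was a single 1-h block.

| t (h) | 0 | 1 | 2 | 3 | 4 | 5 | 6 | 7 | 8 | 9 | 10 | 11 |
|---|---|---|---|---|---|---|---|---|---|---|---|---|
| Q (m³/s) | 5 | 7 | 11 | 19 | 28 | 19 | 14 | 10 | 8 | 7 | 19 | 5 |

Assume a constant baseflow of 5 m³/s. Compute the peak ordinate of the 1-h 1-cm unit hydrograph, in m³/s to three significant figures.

U_p ≈ 12.8 m³/s

Direct runoff: 0.0, 2.0, 6.0, 14.0, 23.0, 14.0, 9.0, 5.0, 3.0, 2.0, 14.0, 0.0 m³/s; ΣQ_DR = 92.00 m³/s, peak = 23.0 m³/s.
Runoff depth d = ΣQ_DR·Δt / A = 92.00 × 3600 / (18.4 km²) = 18.00 mm.
The 1-cm UH is the DRH scaled by (10 mm)/d, so U_p = 23.0 × 10/18.00 = 12.8 m³/s.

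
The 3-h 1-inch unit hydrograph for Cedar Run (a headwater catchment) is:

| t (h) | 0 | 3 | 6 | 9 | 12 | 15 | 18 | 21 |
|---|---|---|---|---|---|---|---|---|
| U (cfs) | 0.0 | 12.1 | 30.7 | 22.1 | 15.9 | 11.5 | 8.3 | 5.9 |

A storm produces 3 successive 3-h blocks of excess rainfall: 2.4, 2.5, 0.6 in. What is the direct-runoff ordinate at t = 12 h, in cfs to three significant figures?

By discrete convolution, Q_j = Σ (P_i / 1 in) · U_{j−i}.
At t = 12 h (j=4): Q = (2.4/1)·15.9 + (2.5/1)·22.1 + (0.6/1)·30.7 = 112 cfs.

Q ≈ 112 cfs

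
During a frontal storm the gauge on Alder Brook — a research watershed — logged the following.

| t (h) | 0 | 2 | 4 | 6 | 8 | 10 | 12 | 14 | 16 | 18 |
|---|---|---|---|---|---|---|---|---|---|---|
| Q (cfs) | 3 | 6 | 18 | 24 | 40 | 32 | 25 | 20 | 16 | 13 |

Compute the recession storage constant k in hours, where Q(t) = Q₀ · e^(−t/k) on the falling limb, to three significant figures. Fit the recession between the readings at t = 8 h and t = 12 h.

On the falling limb, Q drops from 40 to 25 cfs between t = 8 h and t = 12 h (Δt = 4 h).
k = −Δt / ln(Q₂/Q₁) = −4 / ln(25/40) = 8.51 h.

k ≈ 8.51 h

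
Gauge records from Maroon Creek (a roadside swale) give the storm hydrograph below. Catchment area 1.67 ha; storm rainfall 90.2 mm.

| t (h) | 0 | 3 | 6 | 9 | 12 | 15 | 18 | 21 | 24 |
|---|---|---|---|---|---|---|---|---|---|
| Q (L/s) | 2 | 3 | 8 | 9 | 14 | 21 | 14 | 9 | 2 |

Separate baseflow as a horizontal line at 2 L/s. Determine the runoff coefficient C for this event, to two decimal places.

ΣQ_DR = 64.00 L/s; V = ΣQ_DR·Δt = 6.912 × 10^5 L.
Runoff depth d = V / A = 41.39 mm.
C = d / P = 41.39 / 90.2 = 0.46.

C ≈ 0.46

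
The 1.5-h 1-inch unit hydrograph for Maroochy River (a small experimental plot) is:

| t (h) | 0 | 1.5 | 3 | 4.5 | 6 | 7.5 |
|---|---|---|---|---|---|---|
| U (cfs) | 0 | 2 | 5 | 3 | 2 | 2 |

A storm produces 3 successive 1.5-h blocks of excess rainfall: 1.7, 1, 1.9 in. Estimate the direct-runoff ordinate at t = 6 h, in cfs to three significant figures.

By discrete convolution, Q_j = Σ (P_i / 1 in) · U_{j−i}.
At t = 6 h (j=4): Q = (1.7/1)·2 + (1/1)·3 + (1.9/1)·5 = 15.9 cfs.

Q ≈ 15.9 cfs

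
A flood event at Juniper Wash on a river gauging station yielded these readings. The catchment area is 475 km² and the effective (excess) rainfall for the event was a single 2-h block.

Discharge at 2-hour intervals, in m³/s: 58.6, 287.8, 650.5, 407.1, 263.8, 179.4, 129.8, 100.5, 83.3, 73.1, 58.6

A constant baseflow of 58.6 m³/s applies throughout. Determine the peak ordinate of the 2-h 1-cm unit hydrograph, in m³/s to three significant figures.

U_p ≈ 237 m³/s

Direct runoff: 0.0, 229.2, 591.9, 348.5, 205.2, 120.8, 71.2, 41.9, 24.7, 14.5, 0.0 m³/s; ΣQ_DR = 1648 m³/s, peak = 591.9 m³/s.
Runoff depth d = ΣQ_DR·Δt / A = 1648 × 7200 / (475 km²) = 24.98 mm.
The 1-cm UH is the DRH scaled by (10 mm)/d, so U_p = 591.9 × 10/24.98 = 237 m³/s.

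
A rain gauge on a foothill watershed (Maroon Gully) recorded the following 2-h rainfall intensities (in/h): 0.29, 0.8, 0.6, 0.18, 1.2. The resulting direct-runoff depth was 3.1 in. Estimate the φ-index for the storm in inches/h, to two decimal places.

Only the 3 blocks with intensity above φ contribute runoff: 0.8, 0.6, 1.2 in/h.
Σ(I−φ)·Δt = d  ⇒  (0.8+0.6+1.2 − 3φ)·2 = 3.1
φ = (2.600 − 3.1/2) / 3 = 0.35 in/h.

φ ≈ 0.35 in/h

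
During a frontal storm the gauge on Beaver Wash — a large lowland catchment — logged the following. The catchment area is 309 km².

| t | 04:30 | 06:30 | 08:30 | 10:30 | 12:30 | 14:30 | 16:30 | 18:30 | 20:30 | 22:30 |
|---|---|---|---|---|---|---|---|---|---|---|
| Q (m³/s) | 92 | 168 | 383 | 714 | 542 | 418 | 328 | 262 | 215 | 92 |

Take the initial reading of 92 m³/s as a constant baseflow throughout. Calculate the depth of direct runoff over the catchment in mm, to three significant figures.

d ≈ 53.5 mm

Direct runoff: 0.0, 76.0, 291.0, 622.0, 450.0, 326.0, 236.0, 170.0, 123.0, 0.0 m³/s; ΣQ_DR = 2294 m³/s.
V = ΣQ_DR · Δt = 2294 × 7200 s = 1.652 × 10^7 m³.
Over A = 309 km², depth = V / A = 53.5 mm.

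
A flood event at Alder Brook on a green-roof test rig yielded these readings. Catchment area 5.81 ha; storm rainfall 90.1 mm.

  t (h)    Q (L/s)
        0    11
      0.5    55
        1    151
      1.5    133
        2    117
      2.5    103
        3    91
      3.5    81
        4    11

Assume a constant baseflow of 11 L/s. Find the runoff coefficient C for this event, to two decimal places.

ΣQ_DR = 654.0 L/s; V = ΣQ_DR·Δt = 1.177 × 10^6 L.
Runoff depth d = V / A = 20.26 mm.
C = d / P = 20.26 / 90.1 = 0.22.

C ≈ 0.22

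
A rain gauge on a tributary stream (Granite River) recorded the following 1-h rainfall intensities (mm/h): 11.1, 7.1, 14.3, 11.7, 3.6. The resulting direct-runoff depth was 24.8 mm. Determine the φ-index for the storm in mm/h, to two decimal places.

φ ≈ 4.85 mm/h

Only the 4 blocks with intensity above φ contribute runoff: 11.1, 7.1, 14.3, 11.7 mm/h.
Σ(I−φ)·Δt = d  ⇒  (11.1+7.1+14.3+11.7 − 4φ)·1 = 24.8
φ = (44.20 − 24.8/1) / 4 = 4.85 mm/h.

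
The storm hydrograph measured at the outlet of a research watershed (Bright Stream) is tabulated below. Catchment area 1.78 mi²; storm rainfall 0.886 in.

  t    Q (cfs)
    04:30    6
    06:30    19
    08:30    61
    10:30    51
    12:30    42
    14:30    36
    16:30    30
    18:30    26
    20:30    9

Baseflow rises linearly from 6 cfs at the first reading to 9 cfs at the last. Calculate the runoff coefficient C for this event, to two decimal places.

C ≈ 0.42

ΣQ_DR = 212.5 cfs; V = ΣQ_DR·Δt = 1.530 × 10^6 ft³.
Runoff depth d = V / A = 0.3700 in.
C = d / P = 0.3700 / 0.886 = 0.42.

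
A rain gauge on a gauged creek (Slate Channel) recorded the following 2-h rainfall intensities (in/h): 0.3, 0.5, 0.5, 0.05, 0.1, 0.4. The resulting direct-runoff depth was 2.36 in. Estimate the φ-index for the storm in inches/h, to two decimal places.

φ ≈ 0.13 in/h

Only the 4 blocks with intensity above φ contribute runoff: 0.3, 0.5, 0.5, 0.4 in/h.
Σ(I−φ)·Δt = d  ⇒  (0.3+0.5+0.5+0.4 − 4φ)·2 = 2.36
φ = (1.700 − 2.36/2) / 4 = 0.13 in/h.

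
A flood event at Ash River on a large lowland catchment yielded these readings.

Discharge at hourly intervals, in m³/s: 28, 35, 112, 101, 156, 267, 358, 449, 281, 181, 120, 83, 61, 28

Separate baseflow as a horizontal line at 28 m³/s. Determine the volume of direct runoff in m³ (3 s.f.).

Direct-runoff ordinates (Q − Q_b): 0.0, 7.0, 84.0, 73.0, 128.0, 239.0, 330.0, 421.0, 253.0, 153.0, 92.0, 55.0, 33.0, 0.0 m³/s.
ΣQ_DR = 1868 m³/s.
With Δt = 1 h = 3600 s, V = ΣQ_DR · Δt = 1868 × 3600 = 6.72 × 10^6 m³.

V ≈ 6.72 × 10^6 m³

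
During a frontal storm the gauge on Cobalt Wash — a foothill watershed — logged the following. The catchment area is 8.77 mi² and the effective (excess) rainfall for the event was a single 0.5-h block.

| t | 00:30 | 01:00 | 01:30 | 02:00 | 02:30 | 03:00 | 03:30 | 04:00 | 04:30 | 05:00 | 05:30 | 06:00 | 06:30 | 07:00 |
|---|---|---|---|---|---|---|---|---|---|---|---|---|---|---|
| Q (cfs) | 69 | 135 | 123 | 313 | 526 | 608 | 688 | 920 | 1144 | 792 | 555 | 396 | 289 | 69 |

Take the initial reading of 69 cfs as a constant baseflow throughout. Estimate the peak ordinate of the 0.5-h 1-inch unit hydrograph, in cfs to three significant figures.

U_p ≈ 2150 cfs

Direct runoff: 0.0, 66.0, 54.0, 244.0, 457.0, 539.0, 619.0, 851.0, 1075.0, 723.0, 486.0, 327.0, 220.0, 0.0 cfs; ΣQ_DR = 5661 cfs, peak = 1075.0 cfs.
Runoff depth d = ΣQ_DR·Δt / A = 5661 × 1800 / (8.77 mi²) = 0.5001 in.
The 1-inch UH is the DRH scaled by (1 in)/d, so U_p = 1075.0 × 1/0.5001 = 2150 cfs.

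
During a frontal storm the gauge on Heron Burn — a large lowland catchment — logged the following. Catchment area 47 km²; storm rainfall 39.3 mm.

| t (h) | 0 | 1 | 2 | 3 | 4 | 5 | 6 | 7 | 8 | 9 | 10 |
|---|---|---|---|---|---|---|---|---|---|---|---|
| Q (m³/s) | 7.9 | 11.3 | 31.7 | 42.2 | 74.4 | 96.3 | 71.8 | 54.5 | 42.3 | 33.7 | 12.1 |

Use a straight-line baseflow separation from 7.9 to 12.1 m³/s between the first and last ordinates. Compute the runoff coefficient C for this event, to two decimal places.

ΣQ_DR = 368.2 m³/s; V = ΣQ_DR·Δt = 1.326 × 10^6 m³.
Runoff depth d = V / A = 28.20 mm.
C = d / P = 28.20 / 39.3 = 0.72.

C ≈ 0.72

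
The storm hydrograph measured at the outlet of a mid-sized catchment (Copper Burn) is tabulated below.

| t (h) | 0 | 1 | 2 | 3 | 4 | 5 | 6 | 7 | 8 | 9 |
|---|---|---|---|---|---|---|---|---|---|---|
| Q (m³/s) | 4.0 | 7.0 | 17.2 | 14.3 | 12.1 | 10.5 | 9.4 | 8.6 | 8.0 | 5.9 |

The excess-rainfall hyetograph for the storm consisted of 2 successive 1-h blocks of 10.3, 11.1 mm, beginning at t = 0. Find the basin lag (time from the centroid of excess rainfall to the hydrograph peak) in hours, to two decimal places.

t_L ≈ 0.98 h

Centroid of excess rainfall: t_c = Σ P_i·t̄_i / ΣP_i = 1.0187 h (block centres at 0.5, 1.5 h).
Hydrograph peak occurs at t = 2 h, so basin lag t_L = 2 − 1.0187 = 0.98 h.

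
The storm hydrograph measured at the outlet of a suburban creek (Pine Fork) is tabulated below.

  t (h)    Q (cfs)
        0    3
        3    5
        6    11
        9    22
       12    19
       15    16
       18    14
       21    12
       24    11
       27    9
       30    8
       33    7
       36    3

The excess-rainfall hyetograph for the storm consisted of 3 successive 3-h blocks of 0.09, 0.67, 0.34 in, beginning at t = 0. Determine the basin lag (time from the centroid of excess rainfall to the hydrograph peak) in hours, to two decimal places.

t_L ≈ 3.82 h

Centroid of excess rainfall: t_c = Σ P_i·t̄_i / ΣP_i = 5.1818 h (block centres at 1.5, 4.5, 7.5 h).
Hydrograph peak occurs at t = 9 h, so basin lag t_L = 9 − 5.1818 = 3.82 h.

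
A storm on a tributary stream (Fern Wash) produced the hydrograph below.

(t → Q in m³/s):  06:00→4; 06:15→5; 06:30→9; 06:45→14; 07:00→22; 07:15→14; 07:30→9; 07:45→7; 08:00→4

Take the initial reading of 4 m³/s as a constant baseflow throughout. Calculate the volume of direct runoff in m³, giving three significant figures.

V ≈ 46800 m³

Direct-runoff ordinates (Q − Q_b): 0.0, 1.0, 5.0, 10.0, 18.0, 10.0, 5.0, 3.0, 0.0 m³/s.
ΣQ_DR = 52.00 m³/s.
With Δt = 0.25 h = 900 s, V = ΣQ_DR · Δt = 52.00 × 900 = 46800 m³.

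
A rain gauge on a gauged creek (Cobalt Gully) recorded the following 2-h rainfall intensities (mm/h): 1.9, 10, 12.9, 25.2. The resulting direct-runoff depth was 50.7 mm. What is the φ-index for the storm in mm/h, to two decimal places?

φ ≈ 7.58 mm/h

Only the 3 blocks with intensity above φ contribute runoff: 10, 12.9, 25.2 mm/h.
Σ(I−φ)·Δt = d  ⇒  (10+12.9+25.2 − 3φ)·2 = 50.7
φ = (48.10 − 50.7/2) / 3 = 7.58 mm/h.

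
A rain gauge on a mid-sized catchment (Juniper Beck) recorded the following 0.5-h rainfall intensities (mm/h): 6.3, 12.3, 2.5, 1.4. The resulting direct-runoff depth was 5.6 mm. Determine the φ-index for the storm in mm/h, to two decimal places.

φ ≈ 3.70 mm/h

Only the 2 blocks with intensity above φ contribute runoff: 6.3, 12.3 mm/h.
Σ(I−φ)·Δt = d  ⇒  (6.3+12.3 − 2φ)·0.5 = 5.6
φ = (18.60 − 5.6/0.5) / 2 = 3.70 mm/h.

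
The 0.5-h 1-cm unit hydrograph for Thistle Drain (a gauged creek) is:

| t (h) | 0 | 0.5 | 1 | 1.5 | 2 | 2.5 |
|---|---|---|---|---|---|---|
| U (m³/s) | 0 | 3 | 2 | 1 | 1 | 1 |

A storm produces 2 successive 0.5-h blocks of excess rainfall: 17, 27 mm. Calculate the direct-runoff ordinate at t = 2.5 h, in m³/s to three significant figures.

By discrete convolution, Q_j = Σ (P_i / 10 mm) · U_{j−i}.
At t = 2.5 h (j=5): Q = (17/10)·1 + (27/10)·1 = 4.40 m³/s.

Q ≈ 4.40 m³/s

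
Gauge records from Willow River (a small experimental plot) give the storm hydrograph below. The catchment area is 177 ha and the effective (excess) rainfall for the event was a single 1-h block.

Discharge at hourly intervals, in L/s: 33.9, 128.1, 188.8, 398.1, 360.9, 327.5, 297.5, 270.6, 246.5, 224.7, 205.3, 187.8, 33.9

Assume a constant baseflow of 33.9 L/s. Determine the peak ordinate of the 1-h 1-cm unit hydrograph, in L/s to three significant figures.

Direct runoff: 0.0, 94.2, 154.9, 364.2, 327.0, 293.6, 263.6, 236.7, 212.6, 190.8, 171.4, 153.9, 0.0 L/s; ΣQ_DR = 2463 L/s, peak = 364.2 L/s.
Runoff depth d = ΣQ_DR·Δt / A = 2463 × 3600 / (177 ha) = 5.009 mm.
The 1-cm UH is the DRH scaled by (10 mm)/d, so U_p = 364.2 × 10/5.009 = 727 L/s.

U_p ≈ 727 L/s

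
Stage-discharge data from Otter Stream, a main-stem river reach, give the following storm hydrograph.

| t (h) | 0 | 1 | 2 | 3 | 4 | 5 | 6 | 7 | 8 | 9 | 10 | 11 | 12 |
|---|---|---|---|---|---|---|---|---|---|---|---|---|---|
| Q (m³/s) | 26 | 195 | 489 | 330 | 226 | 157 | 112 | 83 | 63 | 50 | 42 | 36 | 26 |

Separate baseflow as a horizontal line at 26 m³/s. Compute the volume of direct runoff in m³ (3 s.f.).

Direct-runoff ordinates (Q − Q_b): 0.0, 169.0, 463.0, 304.0, 200.0, 131.0, 86.0, 57.0, 37.0, 24.0, 16.0, 10.0, 0.0 m³/s.
ΣQ_DR = 1497 m³/s.
With Δt = 1 h = 3600 s, V = ΣQ_DR · Δt = 1497 × 3600 = 5.39 × 10^6 m³.

V ≈ 5.39 × 10^6 m³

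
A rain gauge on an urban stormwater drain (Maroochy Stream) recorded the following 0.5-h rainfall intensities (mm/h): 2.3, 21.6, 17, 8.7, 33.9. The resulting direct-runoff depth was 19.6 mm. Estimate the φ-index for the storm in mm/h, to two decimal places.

Only the 3 blocks with intensity above φ contribute runoff: 21.6, 17, 33.9 mm/h.
Σ(I−φ)·Δt = d  ⇒  (21.6+17+33.9 − 3φ)·0.5 = 19.6
φ = (72.50 − 19.6/0.5) / 3 = 11.10 mm/h.

φ ≈ 11.10 mm/h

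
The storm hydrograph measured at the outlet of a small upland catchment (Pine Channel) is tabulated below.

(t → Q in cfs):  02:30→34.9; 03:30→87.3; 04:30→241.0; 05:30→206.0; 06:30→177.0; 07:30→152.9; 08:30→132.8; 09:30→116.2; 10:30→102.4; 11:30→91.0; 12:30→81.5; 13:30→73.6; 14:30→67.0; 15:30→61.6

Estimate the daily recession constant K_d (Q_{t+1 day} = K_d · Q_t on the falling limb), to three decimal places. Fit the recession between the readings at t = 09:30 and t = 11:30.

K_d ≈ 0.053

Between t = 09:30 and t = 11:30 the flow falls from 116.2 to 91.0 cfs over 2×1 h = 2 h.
Per-interval ratio K = (91.0/116.2)^(1/2) = 0.8849; K_d = K^(24/1) = 0.053.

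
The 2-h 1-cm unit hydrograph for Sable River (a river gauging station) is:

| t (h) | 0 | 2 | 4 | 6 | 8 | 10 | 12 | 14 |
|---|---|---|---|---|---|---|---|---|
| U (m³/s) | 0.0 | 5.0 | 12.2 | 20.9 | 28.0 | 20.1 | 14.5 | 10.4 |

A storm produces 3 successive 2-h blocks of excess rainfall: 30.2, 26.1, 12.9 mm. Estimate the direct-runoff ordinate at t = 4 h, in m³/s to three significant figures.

Q ≈ 49.9 m³/s

By discrete convolution, Q_j = Σ (P_i / 10 mm) · U_{j−i}.
At t = 4 h (j=2): Q = (30.2/10)·12.2 + (26.1/10)·5.0 + (12.9/10)·0.0 = 49.9 m³/s.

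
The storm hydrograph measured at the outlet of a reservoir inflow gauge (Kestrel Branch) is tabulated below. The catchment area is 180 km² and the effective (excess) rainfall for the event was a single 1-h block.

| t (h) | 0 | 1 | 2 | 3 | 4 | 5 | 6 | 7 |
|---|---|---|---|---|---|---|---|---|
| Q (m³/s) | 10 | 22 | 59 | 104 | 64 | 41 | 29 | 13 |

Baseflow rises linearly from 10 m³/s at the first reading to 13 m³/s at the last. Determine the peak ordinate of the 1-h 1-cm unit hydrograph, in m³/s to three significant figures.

Direct runoff: 0.00, 11.57, 48.14, 92.71, 52.29, 28.86, 16.43, 0.00 m³/s; ΣQ_DR = 250.0 m³/s, peak = 92.71 m³/s.
Runoff depth d = ΣQ_DR·Δt / A = 250.0 × 3600 / (180 km²) = 5.000 mm.
The 1-cm UH is the DRH scaled by (10 mm)/d, so U_p = 92.71 × 10/5.000 = 185 m³/s.

U_p ≈ 185 m³/s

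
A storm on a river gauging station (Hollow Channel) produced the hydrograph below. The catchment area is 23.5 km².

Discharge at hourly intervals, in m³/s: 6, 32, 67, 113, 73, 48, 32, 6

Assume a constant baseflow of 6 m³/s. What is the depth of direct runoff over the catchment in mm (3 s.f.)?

Direct runoff: 0.0, 26.0, 61.0, 107.0, 67.0, 42.0, 26.0, 0.0 m³/s; ΣQ_DR = 329.0 m³/s.
V = ΣQ_DR · Δt = 329.0 × 3600 s = 1.184 × 10^6 m³.
Over A = 23.5 km², depth = V / A = 50.4 mm.

d ≈ 50.4 mm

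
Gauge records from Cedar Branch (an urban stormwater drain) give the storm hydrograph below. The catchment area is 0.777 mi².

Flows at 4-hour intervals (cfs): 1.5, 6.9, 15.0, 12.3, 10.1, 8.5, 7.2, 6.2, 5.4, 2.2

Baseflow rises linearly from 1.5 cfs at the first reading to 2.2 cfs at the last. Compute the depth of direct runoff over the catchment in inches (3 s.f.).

d ≈ 0.453 in

Direct runoff: 0.00, 5.32, 13.34, 10.57, 8.29, 6.61, 5.23, 4.16, 3.28, 0.00 cfs; ΣQ_DR = 56.80 cfs.
V = ΣQ_DR · Δt = 56.80 × 14400 s = 8.179 × 10^5 ft³.
Over A = 0.777 mi², depth = V / A = 0.453 in.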